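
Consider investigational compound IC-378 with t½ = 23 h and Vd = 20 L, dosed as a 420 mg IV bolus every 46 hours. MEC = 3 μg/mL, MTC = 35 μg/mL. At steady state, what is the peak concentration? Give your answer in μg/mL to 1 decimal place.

τ = 46 h = 2 half-lives, so f = (1/2)^2 = 0.25.
Accumulation ratio R = 1/(1 − f) = 1/0.75 = 4/3.
Single-dose peak C₀ = D/Vd = 420/20 = 21 μg/mL.
Steady-state peak Cmax,ss = C₀·R = 21 × 4/3 ≈ 28.000 μg/mL.
Peak 28.0 μg/mL vs MTC 35 μg/mL: below toxic threshold.

28.0 μg/mL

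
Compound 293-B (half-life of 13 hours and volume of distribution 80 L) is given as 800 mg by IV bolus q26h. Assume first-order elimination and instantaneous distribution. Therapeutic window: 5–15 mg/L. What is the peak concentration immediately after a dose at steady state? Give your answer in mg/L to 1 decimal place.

τ = 26 h = 2 half-lives, so f = (1/2)^2 = 0.25.
Accumulation ratio R = 1/(1 − f) = 1/0.75 = 4/3.
Single-dose peak C₀ = D/Vd = 800/80 = 10 mg/L.
Steady-state peak Cmax,ss = C₀·R = 10 × 4/3 ≈ 13.333 mg/L.
Peak 13.3 mg/L vs MTC 15 mg/L: below toxic threshold.

13.3 mg/L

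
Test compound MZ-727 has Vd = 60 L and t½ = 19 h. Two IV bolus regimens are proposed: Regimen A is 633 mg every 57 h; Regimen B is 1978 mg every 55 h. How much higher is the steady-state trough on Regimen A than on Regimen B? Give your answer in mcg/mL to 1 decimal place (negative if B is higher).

-3.6 mcg/mL

Regimen A: f = (1/2)^(57/19) ≈ 0.1250; Cmin,ss = (633/60)·f/(1−f) ≈ 1.507 mcg/mL.
Regimen B: f = (1/2)^(55/19) ≈ 0.1345; Cmin,ss = (1978/60)·f/(1−f) ≈ 5.123 mcg/mL.
Difference ≈ 1.507 − 5.123 ≈ -3.616 mcg/mL.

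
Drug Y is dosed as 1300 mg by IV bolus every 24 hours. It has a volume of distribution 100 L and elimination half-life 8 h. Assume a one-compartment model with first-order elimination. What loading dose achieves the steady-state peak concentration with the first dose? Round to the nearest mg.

f = (1/2)^(24/8) ≈ 0.125000; accumulation ratio R = 1/(1−f) ≈ 1.14286.
Loading dose to hit Cmax,ss on first dose: D_load = D_maint·R ≈ 1300 × 1.14286 ≈ 1485.72 mg.

1486 mg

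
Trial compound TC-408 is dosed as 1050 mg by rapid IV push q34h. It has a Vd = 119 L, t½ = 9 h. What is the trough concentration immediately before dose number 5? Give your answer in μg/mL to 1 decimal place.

f = (1/2)^(τ/t½) = (1/2)^(34/9) ≈ 0.0729.
C₀ = D/Vd = 1050/119 ≈ 8.824 μg/mL.
Before the 5th dose, 4 doses have been given. Superposition: Cmin = C₀·(f + f² + … + f^4).
≈ 8.824 × (0.0729 + 0.0053 + 0.0004 + 0.0000) ≈ 8.824 × 0.0786 ≈ 0.694 μg/mL.

0.7 μg/mL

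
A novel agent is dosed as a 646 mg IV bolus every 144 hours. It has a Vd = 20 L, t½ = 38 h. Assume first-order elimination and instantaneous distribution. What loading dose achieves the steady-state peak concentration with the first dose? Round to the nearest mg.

696 mg

f = (1/2)^(144/38) ≈ 0.072319; accumulation ratio R = 1/(1−f) ≈ 1.07796.
Loading dose to hit Cmax,ss on first dose: D_load = D_maint·R ≈ 646 × 1.07796 ≈ 696.36 mg.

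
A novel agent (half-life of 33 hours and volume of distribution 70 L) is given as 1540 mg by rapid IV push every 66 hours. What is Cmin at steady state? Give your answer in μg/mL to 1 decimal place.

7.3 μg/mL

The dosing interval is 2 half-lives, so f = 2^(−2) = 0.25.
Accumulation ratio R = 1/(1 − f) = 1/0.75 = 4/3.
Single-dose peak C₀ = D/Vd = 1540/70 = 22 μg/mL.
Steady-state peak Cmax,ss = C₀·R = 22 × 4/3 ≈ 29.333 μg/mL.
Steady-state trough Cmin,ss = Cmax,ss·f ≈ 29.333 × 0.25 ≈ 7.333 μg/mL.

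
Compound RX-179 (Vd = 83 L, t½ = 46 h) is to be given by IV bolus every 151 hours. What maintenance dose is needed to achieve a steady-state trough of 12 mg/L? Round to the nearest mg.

8696 mg

τ/t½ = 151/46 ≈ 3.2826, so f = (1/2)^(151/46) ≈ 0.102763.
Cmin,ss = (D/Vd)·f/(1−f), so D = Cmin,ss·Vd·(1−f)/f.
D = 12 × 83 × (1−f)/f ≈ 12 × 83 × 8.73113 ≈ 8696.21 mg.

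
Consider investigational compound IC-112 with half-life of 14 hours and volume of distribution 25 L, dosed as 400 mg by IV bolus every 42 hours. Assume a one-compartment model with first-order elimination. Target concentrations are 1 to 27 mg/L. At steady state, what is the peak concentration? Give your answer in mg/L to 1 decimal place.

18.3 mg/L

τ = 42 h = 3 half-lives, so f = (1/2)^3 = 0.125.
At steady state, R = 1/(1 − 0.125) = 8/7.
Single-dose peak C₀ = D/Vd = 400/25 = 16 mg/L.
Steady-state peak Cmax,ss = C₀·R = 16 × 8/7 ≈ 18.286 mg/L.
Peak 18.3 mg/L vs MTC 27 mg/L: below toxic threshold.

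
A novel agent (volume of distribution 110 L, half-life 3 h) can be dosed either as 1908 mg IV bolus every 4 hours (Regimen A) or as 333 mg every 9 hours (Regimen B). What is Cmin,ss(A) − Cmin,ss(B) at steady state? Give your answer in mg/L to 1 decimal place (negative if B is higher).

Regimen A: f = (1/2)^(4/3) ≈ 0.3969; Cmin,ss = (1908/110)·f/(1−f) ≈ 11.415 mg/L.
Regimen B: f = (1/2)^(9/3) ≈ 0.1250; Cmin,ss = (333/110)·f/(1−f) ≈ 0.432 mg/L.
Difference ≈ 11.415 − 0.432 ≈ 10.983 mg/L.

11.0 mg/L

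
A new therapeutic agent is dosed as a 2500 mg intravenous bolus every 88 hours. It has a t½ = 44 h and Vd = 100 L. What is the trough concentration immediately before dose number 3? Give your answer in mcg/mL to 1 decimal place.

f = (1/2)^(τ/t½) = (1/2)^(88/44) ≈ 0.2500.
C₀ = D/Vd = 2500/100 ≈ 25.000 mcg/mL.
Before the 3rd dose, 2 doses have been given. Superposition: Cmin = C₀·(f + f²).
≈ 25.000 × (0.2500 + 0.0625) ≈ 25.000 × 0.3125 ≈ 7.812 mcg/mL.

7.8 mcg/mL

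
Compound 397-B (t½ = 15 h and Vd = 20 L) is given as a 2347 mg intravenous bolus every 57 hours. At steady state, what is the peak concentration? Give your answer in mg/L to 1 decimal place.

126.4 mg/L

Over one 57-h interval, 57/15 ≈ 3.8 half-lives elapse, leaving f ≈ 0.0718 of each dose.
Accumulation ratio R = 1/(1 − f) ≈ 1/0.9282 ≈ 1.0774.
Each bolus raises the concentration by D/Vd = 2347/20 ≈ 117.350 mg/L.
Steady-state peak Cmax,ss = C₀·R ≈ 117.350 × 1.0774 ≈ 126.433 mg/L.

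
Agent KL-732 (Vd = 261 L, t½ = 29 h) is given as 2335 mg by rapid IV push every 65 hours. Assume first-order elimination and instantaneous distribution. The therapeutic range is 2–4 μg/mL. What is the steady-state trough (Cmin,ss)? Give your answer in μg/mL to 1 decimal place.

2.4 μg/mL

Over one 65-h interval, 65/29 ≈ 2.2414 half-lives elapse, leaving f ≈ 0.2115 of each dose.
Accumulation ratio R = 1/(1 − f) ≈ 1/0.7885 ≈ 1.2682.
Each bolus raises the concentration by D/Vd = 2335/261 ≈ 8.946 μg/mL.
Cmax,ss = C₀/(1 − f) ≈ 8.946/0.7885 ≈ 11.346 μg/mL.
Steady-state trough Cmin,ss = Cmax,ss·f ≈ 11.346 × 0.2115 ≈ 2.400 μg/mL.
Trough 2.4 μg/mL vs MEC 2 μg/mL: adequate.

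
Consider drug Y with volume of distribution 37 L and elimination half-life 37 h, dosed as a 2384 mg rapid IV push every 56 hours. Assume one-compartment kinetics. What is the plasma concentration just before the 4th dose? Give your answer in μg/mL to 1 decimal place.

f = (1/2)^(τ/t½) = (1/2)^(56/37) ≈ 0.3503.
C₀ = D/Vd = 2384/37 ≈ 64.432 μg/mL.
Before the 4th dose, 3 doses have been given. Superposition: Cmin = C₀·(f + f² + … + f^3).
≈ 64.432 × (0.3503 + 0.1227 + 0.0430) ≈ 64.432 × 0.5160 ≈ 33.247 μg/mL.

33.2 μg/mL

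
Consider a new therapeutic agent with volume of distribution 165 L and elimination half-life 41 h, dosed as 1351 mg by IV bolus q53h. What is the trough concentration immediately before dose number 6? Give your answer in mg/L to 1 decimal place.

f = (1/2)^(τ/t½) = (1/2)^(53/41) ≈ 0.4082.
C₀ = D/Vd = 1351/165 ≈ 8.188 mg/L.
Before the 6th dose, 5 doses have been given. Superposition: Cmin = C₀·(f + f² + … + f^5).
≈ 8.188 × (0.4082 + 0.1666 + 0.0680 + 0.0278 + 0.0113) ≈ 8.188 × 0.6819 ≈ 5.583 mg/L.

5.6 mg/L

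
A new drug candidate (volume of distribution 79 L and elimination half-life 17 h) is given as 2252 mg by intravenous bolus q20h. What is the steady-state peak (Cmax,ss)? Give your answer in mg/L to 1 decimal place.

51.1 mg/L

τ/t½ = 20/17 ≈ 1.1765, so fraction remaining f = (1/2)^(20/17) ≈ 0.4424.
Accumulation ratio R = 1/(1 − f) ≈ 1/0.5576 ≈ 1.7934.
Single-dose peak C₀ = D/Vd = 2252/79 ≈ 28.506 mg/L.
Steady-state peak Cmax,ss = C₀·R ≈ 28.506 × 1.7934 ≈ 51.123 mg/L.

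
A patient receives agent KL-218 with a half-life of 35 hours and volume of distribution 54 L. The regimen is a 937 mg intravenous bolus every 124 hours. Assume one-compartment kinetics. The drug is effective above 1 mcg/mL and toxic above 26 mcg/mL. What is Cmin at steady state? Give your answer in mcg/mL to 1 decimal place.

k = ln2/t½ = ln2/35 ≈ 0.019804 h⁻¹; fraction remaining f = e^(−kτ) = e^(−0.019804×124) ≈ 0.0858.
Each bolus raises the concentration by D/Vd = 937/54 ≈ 17.352 mcg/mL.
Steady-state trough Cmin,ss = C₀·f/(1−f) ≈ 17.352 × 0.0858/0.9142 ≈ 1.629 mcg/mL.
Trough 1.6 mcg/mL vs MEC 1 mcg/mL: adequate.

1.6 mcg/mL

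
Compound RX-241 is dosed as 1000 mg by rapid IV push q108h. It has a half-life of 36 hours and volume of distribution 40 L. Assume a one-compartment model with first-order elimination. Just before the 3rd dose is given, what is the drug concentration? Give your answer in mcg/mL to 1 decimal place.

f = (1/2)^(τ/t½) = (1/2)^(108/36) ≈ 0.1250.
C₀ = D/Vd = 1000/40 ≈ 25.000 mcg/mL.
Before the 3rd dose, 2 doses have been given. Superposition: Cmin = C₀·(f + f²).
≈ 25.000 × (0.1250 + 0.0156) ≈ 25.000 × 0.1406 ≈ 3.515 mcg/mL.

3.5 mcg/mL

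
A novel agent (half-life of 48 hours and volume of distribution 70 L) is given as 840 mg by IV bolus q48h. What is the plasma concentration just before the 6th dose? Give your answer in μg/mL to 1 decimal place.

11.6 μg/mL

f = (1/2)^(τ/t½) = (1/2)^(48/48) ≈ 0.5000.
C₀ = D/Vd = 840/70 ≈ 12.000 μg/mL.
Before the 6th dose, 5 doses have been given. Superposition: Cmin = C₀·(f + f² + … + f^5).
≈ 12.000 × (0.5000 + 0.2500 + 0.1250 + 0.0625 + 0.0313) ≈ 12.000 × 0.9688 ≈ 11.626 μg/mL.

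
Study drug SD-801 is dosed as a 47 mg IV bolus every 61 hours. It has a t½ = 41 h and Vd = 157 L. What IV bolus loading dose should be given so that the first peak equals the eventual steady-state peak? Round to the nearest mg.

73 mg

f = (1/2)^(61/41) ≈ 0.356555; accumulation ratio R = 1/(1−f) ≈ 1.55413.
Loading dose to hit Cmax,ss on first dose: D_load = D_maint·R ≈ 47 × 1.55413 ≈ 73.04 mg.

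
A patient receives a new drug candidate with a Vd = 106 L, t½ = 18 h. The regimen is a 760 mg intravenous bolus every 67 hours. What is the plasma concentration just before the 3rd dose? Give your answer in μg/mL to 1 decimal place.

0.6 μg/mL

f = (1/2)^(τ/t½) = (1/2)^(67/18) ≈ 0.0758.
C₀ = D/Vd = 760/106 ≈ 7.170 μg/mL.
Before the 3rd dose, 2 doses have been given. Superposition: Cmin = C₀·(f + f²).
≈ 7.170 × (0.0758 + 0.0057) ≈ 7.170 × 0.0815 ≈ 0.584 μg/mL.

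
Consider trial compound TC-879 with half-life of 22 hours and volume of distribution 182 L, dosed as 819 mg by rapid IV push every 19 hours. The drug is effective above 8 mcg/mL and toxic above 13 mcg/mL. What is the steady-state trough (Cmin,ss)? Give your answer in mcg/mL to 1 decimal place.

5.5 mcg/mL

k = ln2/t½ = ln2/22 ≈ 0.031507 h⁻¹; fraction remaining f = e^(−kτ) = e^(−0.031507×19) ≈ 0.5496.
At steady state, accumulation factor R = 1/(1 − e^(−kτ)) ≈ 2.2202.
Each bolus raises the concentration by D/Vd = 819/182 ≈ 4.500 mcg/mL.
Cmax,ss = C₀/(1 − f) ≈ 4.500/0.4504 ≈ 9.991 mcg/mL.
Steady-state trough Cmin,ss = Cmax,ss·f ≈ 9.991 × 0.5496 ≈ 5.491 mcg/mL.
Trough 5.5 mcg/mL vs MEC 8 mcg/mL: subtherapeutic.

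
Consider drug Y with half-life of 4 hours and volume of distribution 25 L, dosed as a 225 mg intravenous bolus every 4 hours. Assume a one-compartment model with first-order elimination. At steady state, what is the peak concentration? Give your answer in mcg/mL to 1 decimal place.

18.0 mcg/mL

The dosing interval is 1 half-life, so f = 2^(−1) = 0.5.
Accumulation ratio R = 1/(1 − f) = 1/0.5 = 2/1.
Single-dose peak C₀ = D/Vd = 225/25 = 9 mcg/mL.
Steady-state peak Cmax,ss = C₀·R = 9 × 2/1 ≈ 18.000 mcg/mL.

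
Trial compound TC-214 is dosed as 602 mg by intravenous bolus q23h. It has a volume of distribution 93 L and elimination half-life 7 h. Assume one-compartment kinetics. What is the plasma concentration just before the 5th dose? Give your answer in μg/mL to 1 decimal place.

f = (1/2)^(τ/t½) = (1/2)^(23/7) ≈ 0.1025.
C₀ = D/Vd = 602/93 ≈ 6.473 μg/mL.
Before the 5th dose, 4 doses have been given. Superposition: Cmin = C₀·(f + f² + … + f^4).
≈ 6.473 × (0.1025 + 0.0105 + 0.0011 + 0.0001) ≈ 6.473 × 0.1142 ≈ 0.739 μg/mL.

0.7 μg/mL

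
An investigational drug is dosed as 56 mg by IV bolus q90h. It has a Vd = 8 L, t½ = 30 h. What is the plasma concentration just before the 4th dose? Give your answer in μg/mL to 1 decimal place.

f = (1/2)^(τ/t½) = (1/2)^(90/30) ≈ 0.1250.
C₀ = D/Vd = 56/8 ≈ 7.000 μg/mL.
Before the 4th dose, 3 doses have been given. Superposition: Cmin = C₀·(f + f² + … + f^3).
≈ 7.000 × (0.1250 + 0.0156 + 0.0020) ≈ 7.000 × 0.1426 ≈ 0.998 μg/mL.

1.0 μg/mL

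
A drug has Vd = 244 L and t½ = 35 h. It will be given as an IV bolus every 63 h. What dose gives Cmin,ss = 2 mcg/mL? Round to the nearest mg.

τ/t½ = 63/35 ≈ 1.8, so f = (1/2)^(63/35) ≈ 0.287175.
Cmin,ss = (D/Vd)·f/(1−f), so D = Cmin,ss·Vd·(1−f)/f.
D = 2 × 244 × (1−f)/f ≈ 2 × 244 × 2.48220 ≈ 1211.31 mg.

1211 mg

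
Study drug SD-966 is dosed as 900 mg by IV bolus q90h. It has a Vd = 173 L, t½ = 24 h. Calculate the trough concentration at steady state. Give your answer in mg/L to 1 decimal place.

τ/t½ = 90/24 ≈ 3.75, so fraction remaining f = (1/2)^(90/24) ≈ 0.0743.
Single-dose peak C₀ = D/Vd = 900/173 ≈ 5.202 mg/L.
Steady-state trough Cmin,ss = C₀·f/(1−f) ≈ 5.202 × 0.0743/0.9257 ≈ 0.418 mg/L.

0.4 mg/L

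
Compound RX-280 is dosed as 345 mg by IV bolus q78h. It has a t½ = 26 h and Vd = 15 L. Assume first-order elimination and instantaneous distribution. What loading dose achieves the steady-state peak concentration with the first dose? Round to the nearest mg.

394 mg

f = (1/2)^(78/26) ≈ 0.125000; accumulation ratio R = 1/(1−f) ≈ 1.14286.
Loading dose to hit Cmax,ss on first dose: D_load = D_maint·R ≈ 345 × 1.14286 ≈ 394.29 mg.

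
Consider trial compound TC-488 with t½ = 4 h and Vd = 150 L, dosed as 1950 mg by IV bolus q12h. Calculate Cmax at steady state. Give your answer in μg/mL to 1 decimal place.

τ = 12 h = 3 half-lives, so f = (1/2)^3 = 0.125.
Accumulation ratio R = 1/(1 − f) = 1/0.875 = 8/7.
Single-dose peak C₀ = D/Vd = 1950/150 = 13 μg/mL.
Steady-state peak Cmax,ss = C₀·R = 13 × 8/7 ≈ 14.857 μg/mL.

14.9 μg/mL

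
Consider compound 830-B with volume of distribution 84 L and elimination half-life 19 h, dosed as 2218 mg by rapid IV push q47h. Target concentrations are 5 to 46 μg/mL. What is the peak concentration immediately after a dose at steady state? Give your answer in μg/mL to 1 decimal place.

32.2 μg/mL

τ/t½ = 47/19 ≈ 2.4737, so fraction remaining f = (1/2)^(47/19) ≈ 0.1800.
Accumulation ratio R = 1/(1 − f) ≈ 1/0.8200 ≈ 1.2195.
Each bolus raises the concentration by D/Vd = 2218/84 ≈ 26.405 μg/mL.
Steady-state peak Cmax,ss = C₀·R ≈ 26.405 × 1.2195 ≈ 32.201 μg/mL.
Peak 32.2 μg/mL vs MTC 46 μg/mL: below toxic threshold.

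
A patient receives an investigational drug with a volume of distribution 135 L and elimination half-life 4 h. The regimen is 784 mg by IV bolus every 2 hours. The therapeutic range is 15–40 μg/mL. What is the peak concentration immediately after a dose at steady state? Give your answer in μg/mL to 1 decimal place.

k = ln2/t½ = ln2/4 ≈ 0.173287 h⁻¹; fraction remaining f = e^(−kτ) = e^(−0.173287×2) ≈ 0.7071.
Accumulation ratio R = 1/(1 − f) ≈ 1/0.2929 ≈ 3.4141.
Single-dose peak C₀ = D/Vd = 784/135 ≈ 5.807 μg/mL.
Steady-state peak Cmax,ss = C₀·R ≈ 5.807 × 3.4141 ≈ 19.826 μg/mL.
Peak 19.8 μg/mL vs MTC 40 μg/mL: below toxic threshold.

19.8 μg/mL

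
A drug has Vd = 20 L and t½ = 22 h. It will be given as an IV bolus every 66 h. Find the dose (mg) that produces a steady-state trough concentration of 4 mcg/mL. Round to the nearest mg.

560 mg

τ/t½ = 66/22 ≈ 3, so f = (1/2)^(66/22) ≈ 0.125000.
Cmin,ss = (D/Vd)·f/(1−f), so D = Cmin,ss·Vd·(1−f)/f.
D = 4 × 20 × (1−f)/f ≈ 4 × 20 × 7.00000 ≈ 560.00 mg.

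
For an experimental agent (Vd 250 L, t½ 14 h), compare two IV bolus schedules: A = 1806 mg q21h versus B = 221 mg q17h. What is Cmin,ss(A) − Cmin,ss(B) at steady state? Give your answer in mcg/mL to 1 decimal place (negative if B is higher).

Regimen A: f = (1/2)^(21/14) ≈ 0.3536; Cmin,ss = (1806/250)·f/(1−f) ≈ 3.952 mcg/mL.
Regimen B: f = (1/2)^(17/14) ≈ 0.4310; Cmin,ss = (221/250)·f/(1−f) ≈ 0.670 mcg/mL.
Difference ≈ 3.952 − 0.670 ≈ 3.282 mcg/mL.

3.3 mcg/mL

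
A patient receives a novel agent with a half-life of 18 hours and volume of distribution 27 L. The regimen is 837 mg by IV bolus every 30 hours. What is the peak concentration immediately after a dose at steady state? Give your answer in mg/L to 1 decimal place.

Over one 30-h interval, 30/18 ≈ 1.6667 half-lives elapse, leaving f ≈ 0.3150 of each dose.
At steady state, accumulation factor R = 1/(1 − e^(−kτ)) ≈ 1.4599.
Each bolus raises the concentration by D/Vd = 837/27 ≈ 31.000 mg/L.
Steady-state peak Cmax,ss = C₀·R ≈ 31.000 × 1.4599 ≈ 45.257 mg/L.

45.3 mg/L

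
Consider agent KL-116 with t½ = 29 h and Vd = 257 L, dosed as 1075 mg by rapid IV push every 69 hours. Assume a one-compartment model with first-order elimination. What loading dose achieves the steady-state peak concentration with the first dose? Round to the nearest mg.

f = (1/2)^(69/29) ≈ 0.192201; accumulation ratio R = 1/(1−f) ≈ 1.23793.
Loading dose to hit Cmax,ss on first dose: D_load = D_maint·R ≈ 1075 × 1.23793 ≈ 1330.77 mg.

1331 mg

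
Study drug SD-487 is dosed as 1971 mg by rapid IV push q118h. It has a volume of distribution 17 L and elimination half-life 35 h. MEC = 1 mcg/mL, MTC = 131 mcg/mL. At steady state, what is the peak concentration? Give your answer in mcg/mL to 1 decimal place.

k = ln2/t½ = ln2/35 ≈ 0.019804 h⁻¹; fraction remaining f = e^(−kτ) = e^(−0.019804×118) ≈ 0.0966.
Accumulation ratio R = 1/(1 − f) ≈ 1/0.9034 ≈ 1.1069.
Single-dose peak C₀ = D/Vd = 1971/17 ≈ 115.941 mcg/mL.
Steady-state peak Cmax,ss = C₀·R ≈ 115.941 × 1.1069 ≈ 128.335 mcg/mL.
Peak 128.3 mcg/mL vs MTC 131 mcg/mL: below toxic threshold.

128.3 mcg/mL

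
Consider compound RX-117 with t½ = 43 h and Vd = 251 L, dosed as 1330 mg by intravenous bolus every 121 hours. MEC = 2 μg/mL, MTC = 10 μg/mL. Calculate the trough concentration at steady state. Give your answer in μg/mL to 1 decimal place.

k = ln2/t½ = ln2/43 ≈ 0.016120 h⁻¹; fraction remaining f = e^(−kτ) = e^(−0.016120×121) ≈ 0.1422.
Single-dose peak C₀ = D/Vd = 1330/251 ≈ 5.299 μg/mL.
Steady-state trough Cmin,ss = C₀·f/(1−f) ≈ 5.299 × 0.1422/0.8578 ≈ 0.878 μg/mL.
Trough 0.9 μg/mL vs MEC 2 μg/mL: subtherapeutic.

0.9 μg/mL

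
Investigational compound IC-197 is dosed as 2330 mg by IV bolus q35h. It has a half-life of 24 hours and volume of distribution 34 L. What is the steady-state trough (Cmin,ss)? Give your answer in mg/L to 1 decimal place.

τ/t½ = 35/24 ≈ 1.4583, so fraction remaining f = (1/2)^(35/24) ≈ 0.3639.
Single-dose peak C₀ = D/Vd = 2330/34 ≈ 68.529 mg/L.
Steady-state trough Cmin,ss = C₀·f/(1−f) ≈ 68.529 × 0.3639/0.6361 ≈ 39.204 mg/L.

39.2 mg/L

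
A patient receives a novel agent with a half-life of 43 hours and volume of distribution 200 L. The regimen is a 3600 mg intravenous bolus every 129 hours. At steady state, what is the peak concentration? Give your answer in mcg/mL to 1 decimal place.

20.6 mcg/mL

The dosing interval is 3 half-lives, so f = 2^(−3) = 0.125.
Accumulation ratio R = 1/(1 − f) = 1/0.875 = 8/7.
Single-dose peak C₀ = D/Vd = 3600/200 = 18 mcg/mL.
Steady-state peak Cmax,ss = C₀·R = 18 × 8/7 ≈ 20.571 mcg/mL.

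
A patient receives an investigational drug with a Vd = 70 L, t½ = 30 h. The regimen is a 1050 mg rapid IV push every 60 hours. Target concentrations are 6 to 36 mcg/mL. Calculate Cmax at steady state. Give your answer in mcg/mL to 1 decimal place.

The dosing interval is 2 half-lives, so f = 2^(−2) = 0.25.
At steady state, R = 1/(1 − 0.25) = 4/3.
Single-dose peak C₀ = D/Vd = 1050/70 = 15 mcg/mL.
Steady-state peak Cmax,ss = C₀·R = 15 × 4/3 ≈ 20.000 mcg/mL.
Peak 20.0 mcg/mL vs MTC 36 mcg/mL: below toxic threshold.

20.0 mcg/mL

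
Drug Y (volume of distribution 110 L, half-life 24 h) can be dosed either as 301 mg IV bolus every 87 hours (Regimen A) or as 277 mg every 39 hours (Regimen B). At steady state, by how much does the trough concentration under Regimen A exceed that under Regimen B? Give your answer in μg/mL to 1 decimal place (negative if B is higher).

Regimen A: f = (1/2)^(87/24) ≈ 0.0811; Cmin,ss = (301/110)·f/(1−f) ≈ 0.242 μg/mL.
Regimen B: f = (1/2)^(39/24) ≈ 0.3242; Cmin,ss = (277/110)·f/(1−f) ≈ 1.208 μg/mL.
Difference ≈ 0.242 − 1.208 ≈ -0.966 μg/mL.

-1.0 μg/mL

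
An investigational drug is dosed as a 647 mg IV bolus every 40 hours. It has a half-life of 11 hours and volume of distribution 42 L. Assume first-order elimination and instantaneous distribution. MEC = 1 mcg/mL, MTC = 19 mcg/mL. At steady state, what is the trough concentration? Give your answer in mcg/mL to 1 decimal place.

k = ln2/t½ = ln2/11 ≈ 0.063013 h⁻¹; fraction remaining f = e^(−kτ) = e^(−0.063013×40) ≈ 0.0804.
At steady state, accumulation factor R = 1/(1 − e^(−kτ)) ≈ 1.0874.
Single-dose peak C₀ = D/Vd = 647/42 ≈ 15.405 mcg/mL.
Steady-state peak Cmax,ss = C₀·R ≈ 15.405 × 1.0874 ≈ 16.751 mcg/mL.
One interval later, Cmin,ss = Cmax,ss·e^(−kτ) ≈ 16.751 × 0.0804 ≈ 1.347 mcg/mL.
Trough 1.3 mcg/mL vs MEC 1 mcg/mL: adequate.

1.3 mcg/mL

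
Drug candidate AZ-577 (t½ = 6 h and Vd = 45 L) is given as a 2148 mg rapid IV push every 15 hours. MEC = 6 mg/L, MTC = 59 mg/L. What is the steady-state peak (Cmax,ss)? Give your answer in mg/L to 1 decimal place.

58.0 mg/L

τ/t½ = 15/6 ≈ 2.5, so fraction remaining f = (1/2)^(15/6) ≈ 0.1768.
Accumulation ratio R = 1/(1 − f) ≈ 1/0.8232 ≈ 1.2148.
Single-dose peak C₀ = D/Vd = 2148/45 ≈ 47.733 mg/L.
Cmax,ss = C₀/(1 − f) ≈ 47.733/0.8232 ≈ 57.985 mg/L.
Peak 58.0 mg/L vs MTC 59 mg/L: below toxic threshold.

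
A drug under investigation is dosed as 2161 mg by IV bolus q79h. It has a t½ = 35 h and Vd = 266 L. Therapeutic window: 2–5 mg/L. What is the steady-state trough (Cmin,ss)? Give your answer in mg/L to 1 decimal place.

Over one 79-h interval, 79/35 ≈ 2.2571 half-lives elapse, leaving f ≈ 0.2092 of each dose.
Single-dose peak C₀ = D/Vd = 2161/266 ≈ 8.124 mg/L.
Steady-state trough Cmin,ss = C₀·f/(1−f) ≈ 8.124 × 0.2092/0.7908 ≈ 2.149 mg/L.
Trough 2.1 mg/L vs MEC 2 mg/L: adequate.

2.1 mg/L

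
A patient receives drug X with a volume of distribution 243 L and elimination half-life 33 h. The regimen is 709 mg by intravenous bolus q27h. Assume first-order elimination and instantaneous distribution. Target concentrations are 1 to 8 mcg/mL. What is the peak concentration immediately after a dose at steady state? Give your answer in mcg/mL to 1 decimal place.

τ/t½ = 27/33 ≈ 0.81818, so fraction remaining f = (1/2)^(27/33) ≈ 0.5672.
Accumulation ratio R = 1/(1 − f) ≈ 1/0.4328 ≈ 2.3105.
Single-dose peak C₀ = D/Vd = 709/243 ≈ 2.918 mcg/mL.
Steady-state peak Cmax,ss = C₀·R ≈ 2.918 × 2.3105 ≈ 6.742 mcg/mL.
Peak 6.7 mcg/mL vs MTC 8 mcg/mL: below toxic threshold.

6.7 mcg/mL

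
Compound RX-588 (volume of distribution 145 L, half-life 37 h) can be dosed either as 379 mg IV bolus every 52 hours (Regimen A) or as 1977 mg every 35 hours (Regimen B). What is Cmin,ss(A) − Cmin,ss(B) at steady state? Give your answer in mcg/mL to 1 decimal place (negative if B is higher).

Regimen A: f = (1/2)^(52/37) ≈ 0.3775; Cmin,ss = (379/145)·f/(1−f) ≈ 1.585 mcg/mL.
Regimen B: f = (1/2)^(35/37) ≈ 0.5191; Cmin,ss = (1977/145)·f/(1−f) ≈ 14.718 mcg/mL.
Difference ≈ 1.585 − 14.718 ≈ -13.133 mcg/mL.

-13.1 mcg/mL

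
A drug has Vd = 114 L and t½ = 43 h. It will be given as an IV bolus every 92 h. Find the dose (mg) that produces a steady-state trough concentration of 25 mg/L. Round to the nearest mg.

τ/t½ = 92/43 ≈ 2.1395, so f = (1/2)^(92/43) ≈ 0.226953.
Cmin,ss = (D/Vd)·f/(1−f), so D = Cmin,ss·Vd·(1−f)/f.
D = 25 × 114 × (1−f)/f ≈ 25 × 114 × 3.40620 ≈ 9707.67 mg.

9708 mg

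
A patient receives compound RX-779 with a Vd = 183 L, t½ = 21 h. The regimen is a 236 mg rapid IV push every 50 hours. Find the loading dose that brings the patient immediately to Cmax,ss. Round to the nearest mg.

292 mg

f = (1/2)^(50/21) ≈ 0.191983; accumulation ratio R = 1/(1−f) ≈ 1.23760.
Loading dose to hit Cmax,ss on first dose: D_load = D_maint·R ≈ 236 × 1.23760 ≈ 292.07 mg.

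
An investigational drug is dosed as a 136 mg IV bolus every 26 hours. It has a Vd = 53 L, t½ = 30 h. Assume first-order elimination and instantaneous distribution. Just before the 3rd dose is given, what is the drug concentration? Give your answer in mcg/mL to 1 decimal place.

f = (1/2)^(τ/t½) = (1/2)^(26/30) ≈ 0.5484.
C₀ = D/Vd = 136/53 ≈ 2.566 mcg/mL.
Before the 3rd dose, 2 doses have been given. Superposition: Cmin = C₀·(f + f²).
≈ 2.566 × (0.5484 + 0.3007) ≈ 2.566 × 0.8491 ≈ 2.179 mcg/mL.

2.2 mcg/mL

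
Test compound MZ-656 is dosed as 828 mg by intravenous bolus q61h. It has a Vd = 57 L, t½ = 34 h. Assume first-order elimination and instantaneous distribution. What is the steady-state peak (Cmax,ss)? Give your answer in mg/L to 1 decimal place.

20.4 mg/L

τ/t½ = 61/34 ≈ 1.7941, so fraction remaining f = (1/2)^(61/34) ≈ 0.2883.
Accumulation ratio R = 1/(1 − f) ≈ 1/0.7117 ≈ 1.4051.
Single-dose peak C₀ = D/Vd = 828/57 ≈ 14.526 mg/L.
Cmax,ss = C₀/(1 − f) ≈ 14.526/0.7117 ≈ 20.410 mg/L.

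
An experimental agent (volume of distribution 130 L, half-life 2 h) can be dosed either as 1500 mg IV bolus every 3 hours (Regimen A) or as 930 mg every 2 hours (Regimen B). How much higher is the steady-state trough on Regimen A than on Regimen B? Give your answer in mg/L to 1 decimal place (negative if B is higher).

Regimen A: f = (1/2)^(3/2) ≈ 0.3536; Cmin,ss = (1500/130)·f/(1−f) ≈ 6.312 mg/L.
Regimen B: f = (1/2)^(2/2) ≈ 0.5000; Cmin,ss = (930/130)·f/(1−f) ≈ 7.154 mg/L.
Difference ≈ 6.312 − 7.154 ≈ -0.842 mg/L.

-0.8 mg/L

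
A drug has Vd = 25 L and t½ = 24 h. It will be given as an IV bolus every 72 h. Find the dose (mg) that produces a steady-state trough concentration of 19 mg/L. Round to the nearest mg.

τ/t½ = 72/24 ≈ 3, so f = (1/2)^(72/24) ≈ 0.125000.
Cmin,ss = (D/Vd)·f/(1−f), so D = Cmin,ss·Vd·(1−f)/f.
D = 19 × 25 × (1−f)/f ≈ 19 × 25 × 7.00000 ≈ 3325.00 mg.

3325 mg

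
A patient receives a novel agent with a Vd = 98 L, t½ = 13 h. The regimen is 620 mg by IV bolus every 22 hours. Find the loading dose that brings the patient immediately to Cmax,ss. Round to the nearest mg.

898 mg

f = (1/2)^(22/13) ≈ 0.309432; accumulation ratio R = 1/(1−f) ≈ 1.44808.
Loading dose to hit Cmax,ss on first dose: D_load = D_maint·R ≈ 620 × 1.44808 ≈ 897.81 mg.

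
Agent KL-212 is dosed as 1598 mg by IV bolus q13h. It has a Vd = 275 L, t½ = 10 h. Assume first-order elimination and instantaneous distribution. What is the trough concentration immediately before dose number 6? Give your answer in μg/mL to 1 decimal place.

f = (1/2)^(τ/t½) = (1/2)^(13/10) ≈ 0.4061.
C₀ = D/Vd = 1598/275 ≈ 5.811 μg/mL.
Before the 6th dose, 5 doses have been given. Superposition: Cmin = C₀·(f + f² + … + f^5).
≈ 5.811 × (0.4061 + 0.1649 + 0.0670 + 0.0272 + 0.0110) ≈ 5.811 × 0.6762 ≈ 3.929 μg/mL.

3.9 μg/mL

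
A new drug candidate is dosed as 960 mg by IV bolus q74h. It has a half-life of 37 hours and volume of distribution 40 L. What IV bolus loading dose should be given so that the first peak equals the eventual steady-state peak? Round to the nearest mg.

1280 mg

f = (1/2)^(74/37) ≈ 0.250000; accumulation ratio R = 1/(1−f) ≈ 1.33333.
Loading dose to hit Cmax,ss on first dose: D_load = D_maint·R ≈ 960 × 1.33333 ≈ 1280.00 mg.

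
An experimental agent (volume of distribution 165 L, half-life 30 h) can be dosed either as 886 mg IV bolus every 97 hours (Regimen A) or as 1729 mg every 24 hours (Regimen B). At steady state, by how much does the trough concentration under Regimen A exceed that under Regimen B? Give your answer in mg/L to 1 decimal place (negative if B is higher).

Regimen A: f = (1/2)^(97/30) ≈ 0.1063; Cmin,ss = (886/165)·f/(1−f) ≈ 0.639 mg/L.
Regimen B: f = (1/2)^(24/30) ≈ 0.5743; Cmin,ss = (1729/165)·f/(1−f) ≈ 14.137 mg/L.
Difference ≈ 0.639 − 14.137 ≈ -13.498 mg/L.

-13.5 mg/L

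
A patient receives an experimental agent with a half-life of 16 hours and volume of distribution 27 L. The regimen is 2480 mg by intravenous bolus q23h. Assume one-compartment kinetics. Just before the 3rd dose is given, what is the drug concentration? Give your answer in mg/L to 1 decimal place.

46.4 mg/L

f = (1/2)^(τ/t½) = (1/2)^(23/16) ≈ 0.3692.
C₀ = D/Vd = 2480/27 ≈ 91.852 mg/L.
Before the 3rd dose, 2 doses have been given. Superposition: Cmin = C₀·(f + f²).
≈ 91.852 × (0.3692 + 0.1363) ≈ 91.852 × 0.5055 ≈ 46.431 mg/L.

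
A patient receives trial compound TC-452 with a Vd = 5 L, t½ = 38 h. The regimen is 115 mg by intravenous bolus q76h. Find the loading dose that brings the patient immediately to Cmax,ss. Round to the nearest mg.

153 mg

f = (1/2)^(76/38) ≈ 0.250000; accumulation ratio R = 1/(1−f) ≈ 1.33333.
Loading dose to hit Cmax,ss on first dose: D_load = D_maint·R ≈ 115 × 1.33333 ≈ 153.33 mg.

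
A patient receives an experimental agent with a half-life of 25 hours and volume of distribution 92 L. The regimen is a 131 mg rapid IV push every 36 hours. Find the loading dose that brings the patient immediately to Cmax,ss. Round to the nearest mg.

f = (1/2)^(36/25) ≈ 0.368567; accumulation ratio R = 1/(1−f) ≈ 1.58370.
Loading dose to hit Cmax,ss on first dose: D_load = D_maint·R ≈ 131 × 1.58370 ≈ 207.46 mg.

207 mg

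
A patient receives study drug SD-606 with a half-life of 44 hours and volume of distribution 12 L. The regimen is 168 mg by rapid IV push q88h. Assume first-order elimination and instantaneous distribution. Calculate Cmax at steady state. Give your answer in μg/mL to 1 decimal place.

18.7 μg/mL

τ = 88 h = 2 half-lives, so f = (1/2)^2 = 0.25.
Accumulation ratio R = 1/(1 − f) = 1/0.75 = 4/3.
Single-dose peak C₀ = D/Vd = 168/12 = 14 μg/mL.
Steady-state peak Cmax,ss = C₀·R = 14 × 4/3 ≈ 18.667 μg/mL.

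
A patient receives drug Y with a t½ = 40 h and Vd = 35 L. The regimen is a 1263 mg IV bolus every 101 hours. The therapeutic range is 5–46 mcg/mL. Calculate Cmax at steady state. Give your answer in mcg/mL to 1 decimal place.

43.7 mcg/mL

Over one 101-h interval, 101/40 ≈ 2.525 half-lives elapse, leaving f ≈ 0.1737 of each dose.
At steady state, accumulation factor R = 1/(1 − e^(−kτ)) ≈ 1.2102.
Single-dose peak C₀ = D/Vd = 1263/35 ≈ 36.086 mcg/mL.
Steady-state peak Cmax,ss = C₀·R ≈ 36.086 × 1.2102 ≈ 43.671 mcg/mL.
Peak 43.7 mcg/mL vs MTC 46 mcg/mL: below toxic threshold.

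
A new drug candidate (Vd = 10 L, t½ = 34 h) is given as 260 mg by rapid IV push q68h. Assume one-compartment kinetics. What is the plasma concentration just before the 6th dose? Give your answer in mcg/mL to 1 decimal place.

f = (1/2)^(τ/t½) = (1/2)^(68/34) ≈ 0.2500.
C₀ = D/Vd = 260/10 ≈ 26.000 mcg/mL.
Before the 6th dose, 5 doses have been given. Superposition: Cmin = C₀·(f + f² + … + f^5).
≈ 26.000 × (0.2500 + 0.0625 + 0.0156 + 0.0039 + 0.0010) ≈ 26.000 × 0.3330 ≈ 8.658 mcg/mL.

8.7 mcg/mL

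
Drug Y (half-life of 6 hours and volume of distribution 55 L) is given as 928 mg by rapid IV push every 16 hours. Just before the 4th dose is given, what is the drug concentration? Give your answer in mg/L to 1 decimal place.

3.1 mg/L

f = (1/2)^(τ/t½) = (1/2)^(16/6) ≈ 0.1575.
C₀ = D/Vd = 928/55 ≈ 16.873 mg/L.
Before the 4th dose, 3 doses have been given. Superposition: Cmin = C₀·(f + f² + … + f^3).
≈ 16.873 × (0.1575 + 0.0248 + 0.0039) ≈ 16.873 × 0.1862 ≈ 3.142 mg/L.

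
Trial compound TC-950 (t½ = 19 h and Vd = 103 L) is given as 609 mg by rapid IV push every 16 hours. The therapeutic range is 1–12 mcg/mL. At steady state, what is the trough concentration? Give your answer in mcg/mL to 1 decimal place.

k = ln2/t½ = ln2/19 ≈ 0.036481 h⁻¹; fraction remaining f = e^(−kτ) = e^(−0.036481×16) ≈ 0.5578.
Each bolus raises the concentration by D/Vd = 609/103 ≈ 5.913 mcg/mL.
Steady-state trough Cmin,ss = C₀·f/(1−f) ≈ 5.913 × 0.5578/0.4422 ≈ 7.459 mcg/mL.
Trough 7.5 mcg/mL vs MEC 1 mcg/mL: adequate.

7.5 mcg/mL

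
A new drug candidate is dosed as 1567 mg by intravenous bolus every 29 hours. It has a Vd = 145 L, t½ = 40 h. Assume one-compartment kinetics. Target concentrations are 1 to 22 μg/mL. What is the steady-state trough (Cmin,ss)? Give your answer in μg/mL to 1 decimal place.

16.6 μg/mL

k = ln2/t½ = ln2/40 ≈ 0.017329 h⁻¹; fraction remaining f = e^(−kτ) = e^(−0.017329×29) ≈ 0.6050.
At steady state, accumulation factor R = 1/(1 − e^(−kτ)) ≈ 2.5316.
Single-dose peak C₀ = D/Vd = 1567/145 ≈ 10.807 μg/mL.
Steady-state peak Cmax,ss = C₀·R ≈ 10.807 × 2.5316 ≈ 27.359 μg/mL.
Steady-state trough Cmin,ss = Cmax,ss·f ≈ 27.359 × 0.6050 ≈ 16.552 μg/mL.
Trough 16.6 μg/mL vs MEC 1 μg/mL: adequate.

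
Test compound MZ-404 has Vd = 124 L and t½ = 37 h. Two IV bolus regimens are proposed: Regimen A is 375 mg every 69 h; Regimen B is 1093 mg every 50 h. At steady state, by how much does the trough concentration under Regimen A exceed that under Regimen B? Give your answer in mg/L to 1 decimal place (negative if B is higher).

-4.5 mg/L

Regimen A: f = (1/2)^(69/37) ≈ 0.2745; Cmin,ss = (375/124)·f/(1−f) ≈ 1.144 mg/L.
Regimen B: f = (1/2)^(50/37) ≈ 0.3919; Cmin,ss = (1093/124)·f/(1−f) ≈ 5.681 mg/L.
Difference ≈ 1.144 − 5.681 ≈ -4.537 mg/L.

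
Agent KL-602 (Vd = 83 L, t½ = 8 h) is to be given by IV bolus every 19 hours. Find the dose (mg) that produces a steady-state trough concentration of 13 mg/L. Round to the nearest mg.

τ/t½ = 19/8 ≈ 2.375, so f = (1/2)^(19/8) ≈ 0.192776.
Cmin,ss = (D/Vd)·f/(1−f), so D = Cmin,ss·Vd·(1−f)/f.
D = 13 × 83 × (1−f)/f ≈ 13 × 83 × 4.18737 ≈ 4518.17 mg.

4518 mg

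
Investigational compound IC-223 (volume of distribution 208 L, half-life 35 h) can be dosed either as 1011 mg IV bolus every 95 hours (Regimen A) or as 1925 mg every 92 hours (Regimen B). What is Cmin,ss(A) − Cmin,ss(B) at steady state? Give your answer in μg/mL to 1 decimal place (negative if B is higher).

-0.9 μg/mL

Regimen A: f = (1/2)^(95/35) ≈ 0.1524; Cmin,ss = (1011/208)·f/(1−f) ≈ 0.874 μg/mL.
Regimen B: f = (1/2)^(92/35) ≈ 0.1617; Cmin,ss = (1925/208)·f/(1−f) ≈ 1.785 μg/mL.
Difference ≈ 0.874 − 1.785 ≈ -0.911 μg/mL.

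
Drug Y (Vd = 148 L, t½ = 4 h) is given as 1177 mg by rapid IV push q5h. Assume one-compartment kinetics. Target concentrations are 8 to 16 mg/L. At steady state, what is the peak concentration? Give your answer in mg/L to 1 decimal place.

Over one 5-h interval, 5/4 ≈ 1.25 half-lives elapse, leaving f ≈ 0.4204 of each dose.
At steady state, accumulation factor R = 1/(1 − e^(−kτ)) ≈ 1.7253.
Single-dose peak C₀ = D/Vd = 1177/148 ≈ 7.953 mg/L.
Steady-state peak Cmax,ss = C₀·R ≈ 7.953 × 1.7253 ≈ 13.721 mg/L.
Peak 13.7 mg/L vs MTC 16 mg/L: below toxic threshold.

13.7 mg/L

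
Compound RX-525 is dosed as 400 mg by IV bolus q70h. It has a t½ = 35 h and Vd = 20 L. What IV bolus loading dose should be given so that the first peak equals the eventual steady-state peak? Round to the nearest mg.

533 mg

f = (1/2)^(70/35) ≈ 0.250000; accumulation ratio R = 1/(1−f) ≈ 1.33333.
Loading dose to hit Cmax,ss on first dose: D_load = D_maint·R ≈ 400 × 1.33333 ≈ 533.33 mg.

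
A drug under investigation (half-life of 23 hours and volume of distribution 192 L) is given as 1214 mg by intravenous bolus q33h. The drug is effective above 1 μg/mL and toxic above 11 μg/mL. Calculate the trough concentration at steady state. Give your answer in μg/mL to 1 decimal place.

k = ln2/t½ = ln2/23 ≈ 0.030137 h⁻¹; fraction remaining f = e^(−kτ) = e^(−0.030137×33) ≈ 0.3699.
Accumulation ratio R = 1/(1 − f) ≈ 1/0.6301 ≈ 1.5870.
Each bolus raises the concentration by D/Vd = 1214/192 ≈ 6.323 μg/mL.
Steady-state peak Cmax,ss = C₀·R ≈ 6.323 × 1.5870 ≈ 10.035 μg/mL.
One interval later, Cmin,ss = Cmax,ss·e^(−kτ) ≈ 10.035 × 0.3699 ≈ 3.712 μg/mL.
Trough 3.7 μg/mL vs MEC 1 μg/mL: adequate.

3.7 μg/mL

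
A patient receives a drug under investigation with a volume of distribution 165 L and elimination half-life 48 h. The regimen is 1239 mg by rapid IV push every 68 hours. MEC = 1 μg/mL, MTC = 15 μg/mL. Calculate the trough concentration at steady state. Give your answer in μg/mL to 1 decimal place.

Over one 68-h interval, 68/48 ≈ 1.4167 half-lives elapse, leaving f ≈ 0.3746 of each dose.
Accumulation ratio R = 1/(1 − f) ≈ 1/0.6254 ≈ 1.5990.
Single-dose peak C₀ = D/Vd = 1239/165 ≈ 7.509 μg/mL.
Cmax,ss = C₀/(1 − f) ≈ 7.509/0.6254 ≈ 12.007 μg/mL.
One interval later, Cmin,ss = Cmax,ss·e^(−kτ) ≈ 12.007 × 0.3746 ≈ 4.498 μg/mL.
Trough 4.5 μg/mL vs MEC 1 μg/mL: adequate.

4.5 μg/mL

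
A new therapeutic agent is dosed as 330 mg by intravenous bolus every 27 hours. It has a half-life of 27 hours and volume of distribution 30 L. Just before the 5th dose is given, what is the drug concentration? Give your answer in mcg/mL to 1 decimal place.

10.3 mcg/mL

f = (1/2)^(τ/t½) = (1/2)^(27/27) ≈ 0.5000.
C₀ = D/Vd = 330/30 ≈ 11.000 mcg/mL.
Before the 5th dose, 4 doses have been given. Superposition: Cmin = C₀·(f + f² + … + f^4).
≈ 11.000 × (0.5000 + 0.2500 + 0.1250 + 0.0625) ≈ 11.000 × 0.9375 ≈ 10.312 mcg/mL.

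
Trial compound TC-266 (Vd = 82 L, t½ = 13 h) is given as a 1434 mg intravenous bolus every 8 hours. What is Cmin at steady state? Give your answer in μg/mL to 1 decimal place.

32.9 μg/mL

k = ln2/t½ = ln2/13 ≈ 0.053319 h⁻¹; fraction remaining f = e^(−kτ) = e^(−0.053319×8) ≈ 0.6528.
Each bolus raises the concentration by D/Vd = 1434/82 ≈ 17.488 μg/mL.
Steady-state trough Cmin,ss = C₀·f/(1−f) ≈ 17.488 × 0.6528/0.3472 ≈ 32.881 μg/mL.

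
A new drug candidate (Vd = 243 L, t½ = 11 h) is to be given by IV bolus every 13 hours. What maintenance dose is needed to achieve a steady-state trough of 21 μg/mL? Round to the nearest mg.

6474 mg

τ/t½ = 13/11 ≈ 1.1818, so f = (1/2)^(13/11) ≈ 0.440796.
Cmin,ss = (D/Vd)·f/(1−f), so D = Cmin,ss·Vd·(1−f)/f.
D = 21 × 243 × (1−f)/f ≈ 21 × 243 × 1.26862 ≈ 6473.77 mg.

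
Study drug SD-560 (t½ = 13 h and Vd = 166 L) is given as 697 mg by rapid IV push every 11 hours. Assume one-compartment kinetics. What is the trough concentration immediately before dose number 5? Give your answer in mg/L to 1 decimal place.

f = (1/2)^(τ/t½) = (1/2)^(11/13) ≈ 0.5563.
C₀ = D/Vd = 697/166 ≈ 4.199 mg/L.
Before the 5th dose, 4 doses have been given. Superposition: Cmin = C₀·(f + f² + … + f^4).
≈ 4.199 × (0.5563 + 0.3095 + 0.1722 + 0.0958) ≈ 4.199 × 1.1338 ≈ 4.761 mg/L.

4.8 mg/L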